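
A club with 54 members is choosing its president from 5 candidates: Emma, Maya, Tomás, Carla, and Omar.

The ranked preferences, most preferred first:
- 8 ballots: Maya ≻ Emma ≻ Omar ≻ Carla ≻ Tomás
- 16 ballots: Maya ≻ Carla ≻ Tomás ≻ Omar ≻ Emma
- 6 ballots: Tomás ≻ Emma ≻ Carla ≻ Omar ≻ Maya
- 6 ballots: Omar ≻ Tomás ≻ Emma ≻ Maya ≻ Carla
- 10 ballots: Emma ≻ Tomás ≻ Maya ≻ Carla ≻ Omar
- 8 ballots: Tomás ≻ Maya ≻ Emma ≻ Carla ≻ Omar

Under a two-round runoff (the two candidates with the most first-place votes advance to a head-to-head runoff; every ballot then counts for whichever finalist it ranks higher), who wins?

Tomás

Round 1 first-place votes: Emma 10, Maya 24, Tomás 14, Carla 0, Omar 6. Maya and Tomás advance.
Runoff: Maya is ranked above Tomás on 24 ballots, Tomás above Maya on 30.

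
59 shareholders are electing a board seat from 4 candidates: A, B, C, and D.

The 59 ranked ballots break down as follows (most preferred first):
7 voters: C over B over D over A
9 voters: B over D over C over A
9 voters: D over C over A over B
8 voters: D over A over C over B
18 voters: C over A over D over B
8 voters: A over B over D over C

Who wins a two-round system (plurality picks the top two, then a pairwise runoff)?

Round 1 first-place votes: A 8, B 9, C 25, D 17. C and D advance.
Runoff: C is ranked above D on 25 ballots, D above C on 34.

D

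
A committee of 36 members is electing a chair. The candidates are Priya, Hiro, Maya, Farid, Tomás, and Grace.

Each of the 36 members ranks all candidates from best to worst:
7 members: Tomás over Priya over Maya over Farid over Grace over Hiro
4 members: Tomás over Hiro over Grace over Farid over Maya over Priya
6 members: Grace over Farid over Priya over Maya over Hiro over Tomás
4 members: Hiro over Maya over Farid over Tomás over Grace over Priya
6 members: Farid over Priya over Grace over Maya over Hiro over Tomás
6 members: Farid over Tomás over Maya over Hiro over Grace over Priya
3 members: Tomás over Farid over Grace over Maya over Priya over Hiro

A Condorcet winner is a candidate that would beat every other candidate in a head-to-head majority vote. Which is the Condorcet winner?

Farid

Farid vs Priya: 29–7
Farid vs Hiro: 28–8
Farid vs Maya: 25–11
Farid vs Tomás: 22–14
Farid vs Grace: 26–10
Farid beats every other candidate.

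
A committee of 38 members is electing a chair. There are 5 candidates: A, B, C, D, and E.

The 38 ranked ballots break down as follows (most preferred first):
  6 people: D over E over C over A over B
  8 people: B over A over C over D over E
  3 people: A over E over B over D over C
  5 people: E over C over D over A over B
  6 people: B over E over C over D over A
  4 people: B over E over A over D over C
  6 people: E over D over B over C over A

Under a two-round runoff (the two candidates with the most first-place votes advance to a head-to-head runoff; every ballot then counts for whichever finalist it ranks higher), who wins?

Round 1 first-place votes: A 3, B 18, C 0, D 6, E 11. B and E advance.
Runoff: B is ranked above E on 18 ballots, E above B on 20.

E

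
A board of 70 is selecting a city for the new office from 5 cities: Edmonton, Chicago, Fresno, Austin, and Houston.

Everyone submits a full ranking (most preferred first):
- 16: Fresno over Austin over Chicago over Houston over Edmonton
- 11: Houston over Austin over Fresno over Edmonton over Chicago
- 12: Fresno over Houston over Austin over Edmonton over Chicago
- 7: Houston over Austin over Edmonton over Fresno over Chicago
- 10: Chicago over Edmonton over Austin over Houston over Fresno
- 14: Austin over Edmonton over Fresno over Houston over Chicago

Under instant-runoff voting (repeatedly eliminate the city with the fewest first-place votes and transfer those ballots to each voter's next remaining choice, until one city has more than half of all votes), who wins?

Round 1: Edmonton 0, Chicago 10, Fresno 28, Austin 14, Houston 18. Edmonton eliminated.
Round 2: Chicago 10, Fresno 28, Austin 14, Houston 18. Chicago eliminated.
Round 3: Fresno 28, Austin 24, Houston 18. Houston eliminated.
Round 4: Fresno 28, Austin 42. Austin has a majority (≥36).

Austin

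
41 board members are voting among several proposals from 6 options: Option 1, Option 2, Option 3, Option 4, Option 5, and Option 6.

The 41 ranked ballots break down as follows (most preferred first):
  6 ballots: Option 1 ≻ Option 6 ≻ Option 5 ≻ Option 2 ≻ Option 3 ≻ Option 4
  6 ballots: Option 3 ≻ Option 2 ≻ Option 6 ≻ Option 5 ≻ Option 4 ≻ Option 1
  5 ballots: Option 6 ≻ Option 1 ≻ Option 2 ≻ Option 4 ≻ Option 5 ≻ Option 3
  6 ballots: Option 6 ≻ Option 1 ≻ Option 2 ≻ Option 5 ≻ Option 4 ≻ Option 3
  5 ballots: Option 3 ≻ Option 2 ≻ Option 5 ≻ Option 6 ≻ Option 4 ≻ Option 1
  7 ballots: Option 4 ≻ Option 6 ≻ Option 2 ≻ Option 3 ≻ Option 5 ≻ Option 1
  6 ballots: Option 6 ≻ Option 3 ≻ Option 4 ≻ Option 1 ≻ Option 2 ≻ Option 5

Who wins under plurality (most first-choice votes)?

First-place votes: Option 1 6, Option 2 0, Option 3 11, Option 4 7, Option 5 0, Option 6 17.

Option 6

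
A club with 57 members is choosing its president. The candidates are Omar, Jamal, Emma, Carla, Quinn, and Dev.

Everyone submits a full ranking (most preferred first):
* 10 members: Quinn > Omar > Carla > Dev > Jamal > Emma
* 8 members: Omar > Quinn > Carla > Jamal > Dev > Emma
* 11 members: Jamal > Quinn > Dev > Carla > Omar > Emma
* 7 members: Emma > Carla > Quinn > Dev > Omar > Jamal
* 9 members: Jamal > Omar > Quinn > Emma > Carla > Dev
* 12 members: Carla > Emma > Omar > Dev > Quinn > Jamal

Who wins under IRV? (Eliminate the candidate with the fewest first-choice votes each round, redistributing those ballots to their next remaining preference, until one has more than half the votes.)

Carla

Round 1: Omar 8, Jamal 20, Emma 7, Carla 12, Quinn 10, Dev 0. Dev eliminated.
Round 2: Omar 8, Jamal 20, Emma 7, Carla 12, Quinn 10. Emma eliminated.
Round 3: Omar 8, Jamal 20, Carla 19, Quinn 10. Omar eliminated.
Round 4: Jamal 20, Carla 19, Quinn 18. Quinn eliminated.
Round 5: Jamal 20, Carla 37. Carla has a majority (≥29).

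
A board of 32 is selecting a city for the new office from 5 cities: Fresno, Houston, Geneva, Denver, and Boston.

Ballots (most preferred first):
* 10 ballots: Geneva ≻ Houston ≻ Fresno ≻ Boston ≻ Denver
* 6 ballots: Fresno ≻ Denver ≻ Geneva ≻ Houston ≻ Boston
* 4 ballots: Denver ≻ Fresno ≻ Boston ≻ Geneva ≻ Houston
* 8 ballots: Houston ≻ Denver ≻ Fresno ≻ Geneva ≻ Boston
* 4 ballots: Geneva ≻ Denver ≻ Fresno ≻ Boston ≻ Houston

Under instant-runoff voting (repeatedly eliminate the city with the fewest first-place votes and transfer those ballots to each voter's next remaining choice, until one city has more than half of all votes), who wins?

Round 1: Fresno 6, Houston 8, Geneva 14, Denver 4, Boston 0. Boston eliminated.
Round 2: Fresno 6, Houston 8, Geneva 14, Denver 4. Denver eliminated.
Round 3: Fresno 10, Houston 8, Geneva 14. Houston eliminated.
Round 4: Fresno 18, Geneva 14. Fresno has a majority (≥17).

Fresno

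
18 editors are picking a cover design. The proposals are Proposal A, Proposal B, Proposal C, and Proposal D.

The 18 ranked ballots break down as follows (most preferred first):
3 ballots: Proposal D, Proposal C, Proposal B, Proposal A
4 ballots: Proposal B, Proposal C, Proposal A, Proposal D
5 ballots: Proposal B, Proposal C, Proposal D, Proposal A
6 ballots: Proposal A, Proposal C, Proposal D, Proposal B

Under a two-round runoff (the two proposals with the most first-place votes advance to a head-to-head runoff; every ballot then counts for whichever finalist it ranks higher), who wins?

Round 1 first-place votes: Proposal A 6, Proposal B 9, Proposal C 0, Proposal D 3. Proposal B and Proposal A advance.
Runoff: Proposal B is ranked above Proposal A on 12 ballots, Proposal A above Proposal B on 6.

Proposal B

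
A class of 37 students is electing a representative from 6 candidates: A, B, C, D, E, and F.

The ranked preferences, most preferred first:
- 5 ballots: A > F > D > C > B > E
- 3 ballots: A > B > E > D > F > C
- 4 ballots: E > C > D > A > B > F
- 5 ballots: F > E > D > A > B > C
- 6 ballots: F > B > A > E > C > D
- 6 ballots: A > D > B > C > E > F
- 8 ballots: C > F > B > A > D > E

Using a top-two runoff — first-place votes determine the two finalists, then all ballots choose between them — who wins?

Round 1 first-place votes: A 14, B 0, C 8, D 0, E 4, F 11. A and F advance.
Runoff: A is ranked above F on 18 ballots, F above A on 19.

F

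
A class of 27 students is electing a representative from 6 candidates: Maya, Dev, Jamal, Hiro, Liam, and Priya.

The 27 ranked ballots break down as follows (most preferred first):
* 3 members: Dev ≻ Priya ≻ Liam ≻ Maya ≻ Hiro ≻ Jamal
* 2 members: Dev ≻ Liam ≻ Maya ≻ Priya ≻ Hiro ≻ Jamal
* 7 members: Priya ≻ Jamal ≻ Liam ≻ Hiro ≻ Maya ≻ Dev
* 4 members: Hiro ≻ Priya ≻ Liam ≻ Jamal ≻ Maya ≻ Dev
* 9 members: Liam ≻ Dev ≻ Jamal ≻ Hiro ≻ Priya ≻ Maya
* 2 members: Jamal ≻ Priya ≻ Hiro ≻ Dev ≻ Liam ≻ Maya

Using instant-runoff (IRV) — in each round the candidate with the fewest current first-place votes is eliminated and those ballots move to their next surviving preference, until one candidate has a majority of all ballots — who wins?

Round 1: Maya 0, Dev 5, Jamal 2, Hiro 4, Liam 9, Priya 7. Maya eliminated.
Round 2: Dev 5, Jamal 2, Hiro 4, Liam 9, Priya 7. Jamal eliminated.
Round 3: Dev 5, Hiro 4, Liam 9, Priya 9. Hiro eliminated.
Round 4: Dev 5, Liam 9, Priya 13. Dev eliminated.
Round 5: Liam 11, Priya 16. Priya has a majority (≥14).

Priya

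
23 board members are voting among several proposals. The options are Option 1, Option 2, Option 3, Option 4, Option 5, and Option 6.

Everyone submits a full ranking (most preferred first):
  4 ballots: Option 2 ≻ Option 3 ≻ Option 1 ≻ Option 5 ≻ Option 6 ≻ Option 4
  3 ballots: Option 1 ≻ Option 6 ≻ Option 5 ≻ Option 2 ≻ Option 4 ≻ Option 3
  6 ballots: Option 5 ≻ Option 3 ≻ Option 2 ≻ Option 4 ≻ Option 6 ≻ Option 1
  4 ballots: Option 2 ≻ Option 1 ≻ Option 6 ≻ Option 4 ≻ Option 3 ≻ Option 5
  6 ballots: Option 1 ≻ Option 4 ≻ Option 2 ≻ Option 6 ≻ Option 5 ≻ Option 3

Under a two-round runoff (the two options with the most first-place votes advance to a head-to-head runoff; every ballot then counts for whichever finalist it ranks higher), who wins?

Option 2

Round 1 first-place votes: Option 1 9, Option 2 8, Option 3 0, Option 4 0, Option 5 6, Option 6 0. Option 1 and Option 2 advance.
Runoff: Option 1 is ranked above Option 2 on 9 ballots, Option 2 above Option 1 on 14.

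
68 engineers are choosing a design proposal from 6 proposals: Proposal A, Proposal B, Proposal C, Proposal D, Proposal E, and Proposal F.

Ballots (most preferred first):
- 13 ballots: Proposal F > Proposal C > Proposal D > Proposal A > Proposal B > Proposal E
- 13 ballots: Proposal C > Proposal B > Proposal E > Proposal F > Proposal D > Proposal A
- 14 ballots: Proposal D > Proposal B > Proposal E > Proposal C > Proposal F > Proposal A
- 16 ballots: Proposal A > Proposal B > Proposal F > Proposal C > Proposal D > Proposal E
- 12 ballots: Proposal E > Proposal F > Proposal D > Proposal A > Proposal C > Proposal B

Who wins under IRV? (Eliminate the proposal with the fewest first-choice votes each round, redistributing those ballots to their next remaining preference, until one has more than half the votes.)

Proposal F

Round 1: Proposal A 16, Proposal B 0, Proposal C 13, Proposal D 14, Proposal E 12, Proposal F 13. Proposal B eliminated.
Round 2: Proposal A 16, Proposal C 13, Proposal D 14, Proposal E 12, Proposal F 13. Proposal E eliminated.
Round 3: Proposal A 16, Proposal C 13, Proposal D 14, Proposal F 25. Proposal C eliminated.
Round 4: Proposal A 16, Proposal D 14, Proposal F 38. Proposal F has a majority (≥35).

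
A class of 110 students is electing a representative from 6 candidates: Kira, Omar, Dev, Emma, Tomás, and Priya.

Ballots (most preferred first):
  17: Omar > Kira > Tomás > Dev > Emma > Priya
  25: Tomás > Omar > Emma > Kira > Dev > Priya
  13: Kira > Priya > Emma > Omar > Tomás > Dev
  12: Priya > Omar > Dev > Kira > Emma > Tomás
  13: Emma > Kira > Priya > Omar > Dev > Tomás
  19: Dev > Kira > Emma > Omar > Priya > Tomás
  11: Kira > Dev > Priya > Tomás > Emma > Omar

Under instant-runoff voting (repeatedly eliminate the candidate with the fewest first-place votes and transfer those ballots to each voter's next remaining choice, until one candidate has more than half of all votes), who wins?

Kira

Round 1: Kira 24, Omar 17, Dev 19, Emma 13, Tomás 25, Priya 12. Priya eliminated.
Round 2: Kira 24, Omar 29, Dev 19, Emma 13, Tomás 25. Emma eliminated.
Round 3: Kira 37, Omar 29, Dev 19, Tomás 25. Dev eliminated.
Round 4: Kira 56, Omar 29, Tomás 25. Kira has a majority (≥56).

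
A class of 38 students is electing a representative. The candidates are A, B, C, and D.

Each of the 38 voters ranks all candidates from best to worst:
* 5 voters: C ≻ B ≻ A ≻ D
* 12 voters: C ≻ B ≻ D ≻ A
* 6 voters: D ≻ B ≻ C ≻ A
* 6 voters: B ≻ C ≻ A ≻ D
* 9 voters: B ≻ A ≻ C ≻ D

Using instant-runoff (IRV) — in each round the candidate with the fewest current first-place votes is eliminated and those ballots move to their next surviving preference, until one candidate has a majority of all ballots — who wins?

B

Round 1: A 0, B 15, C 17, D 6. A eliminated.
Round 2: B 15, C 17, D 6. D eliminated.
Round 3: B 21, C 17. B has a majority (≥20).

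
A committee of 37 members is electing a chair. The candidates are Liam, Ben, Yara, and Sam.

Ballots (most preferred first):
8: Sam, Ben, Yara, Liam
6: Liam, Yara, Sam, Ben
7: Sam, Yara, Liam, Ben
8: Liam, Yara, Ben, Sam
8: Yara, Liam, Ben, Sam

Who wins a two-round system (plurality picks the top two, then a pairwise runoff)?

Round 1 first-place votes: Liam 14, Ben 0, Yara 8, Sam 15. Sam and Liam advance.
Runoff: Sam is ranked above Liam on 15 ballots, Liam above Sam on 22.

Liam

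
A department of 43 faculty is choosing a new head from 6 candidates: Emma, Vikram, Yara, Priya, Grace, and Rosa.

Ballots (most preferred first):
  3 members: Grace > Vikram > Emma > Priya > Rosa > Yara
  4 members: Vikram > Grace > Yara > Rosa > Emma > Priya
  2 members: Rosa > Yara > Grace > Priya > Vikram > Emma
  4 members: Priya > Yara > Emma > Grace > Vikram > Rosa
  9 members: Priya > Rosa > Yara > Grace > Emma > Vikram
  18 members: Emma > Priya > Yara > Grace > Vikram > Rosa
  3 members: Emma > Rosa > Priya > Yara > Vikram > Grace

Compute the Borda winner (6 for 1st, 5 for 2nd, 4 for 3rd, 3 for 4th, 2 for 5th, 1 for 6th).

Emma: 3×4 + 4×2 + 2×1 + 4×4 + 9×2 + 18×6 + 3×6 = 182
Vikram: 3×5 + 4×6 + 2×2 + 4×2 + 9×1 + 18×2 + 3×2 = 102
Yara: 3×1 + 4×4 + 2×5 + 4×5 + 9×4 + 18×4 + 3×3 = 166
Priya: 3×3 + 4×1 + 2×3 + 4×6 + 9×6 + 18×5 + 3×4 = 199
Grace: 3×6 + 4×5 + 2×4 + 4×3 + 9×3 + 18×3 + 3×1 = 142
Rosa: 3×2 + 4×3 + 2×6 + 4×1 + 9×5 + 18×1 + 3×5 = 112

Priya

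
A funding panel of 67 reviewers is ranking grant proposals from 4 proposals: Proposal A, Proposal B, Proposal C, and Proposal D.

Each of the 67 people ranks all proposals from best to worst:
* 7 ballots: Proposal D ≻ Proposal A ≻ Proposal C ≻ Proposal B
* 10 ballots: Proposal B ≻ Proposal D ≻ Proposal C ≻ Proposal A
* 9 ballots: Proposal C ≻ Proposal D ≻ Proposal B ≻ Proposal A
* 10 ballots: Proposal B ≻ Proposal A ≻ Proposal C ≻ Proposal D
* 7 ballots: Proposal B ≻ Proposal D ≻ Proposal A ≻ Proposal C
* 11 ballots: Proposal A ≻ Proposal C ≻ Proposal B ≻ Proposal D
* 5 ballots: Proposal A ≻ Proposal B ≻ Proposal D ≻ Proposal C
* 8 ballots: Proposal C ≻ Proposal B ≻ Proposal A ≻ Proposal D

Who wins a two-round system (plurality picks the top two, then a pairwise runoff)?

Round 1 first-place votes: Proposal A 16, Proposal B 27, Proposal C 17, Proposal D 7. Proposal B and Proposal C advance.
Runoff: Proposal B is ranked above Proposal C on 32 ballots, Proposal C above Proposal B on 35.

Proposal C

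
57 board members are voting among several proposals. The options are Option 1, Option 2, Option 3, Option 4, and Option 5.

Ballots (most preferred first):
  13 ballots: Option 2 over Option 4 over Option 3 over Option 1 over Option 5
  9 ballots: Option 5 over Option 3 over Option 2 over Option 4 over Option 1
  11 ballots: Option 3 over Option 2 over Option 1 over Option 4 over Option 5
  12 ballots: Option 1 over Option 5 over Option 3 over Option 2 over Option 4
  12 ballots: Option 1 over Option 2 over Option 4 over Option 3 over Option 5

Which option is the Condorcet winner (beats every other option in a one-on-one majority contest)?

Option 3 vs Option 1: 33–24
Option 3 vs Option 2: 32–25
Option 3 vs Option 4: 32–25
Option 3 vs Option 5: 36–21
Option 3 beats every other option.

Option 3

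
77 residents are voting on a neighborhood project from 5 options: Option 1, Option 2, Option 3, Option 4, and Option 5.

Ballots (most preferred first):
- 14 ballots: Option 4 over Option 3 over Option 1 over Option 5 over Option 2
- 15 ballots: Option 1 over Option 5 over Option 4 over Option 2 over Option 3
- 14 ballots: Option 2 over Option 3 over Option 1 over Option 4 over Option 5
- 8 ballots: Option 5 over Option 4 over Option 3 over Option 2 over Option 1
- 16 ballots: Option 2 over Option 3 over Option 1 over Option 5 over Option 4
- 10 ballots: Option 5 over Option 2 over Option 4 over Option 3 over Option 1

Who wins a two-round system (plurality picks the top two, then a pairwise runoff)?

Option 5

Round 1 first-place votes: Option 1 15, Option 2 30, Option 3 0, Option 4 14, Option 5 18. Option 2 and Option 5 advance.
Runoff: Option 2 is ranked above Option 5 on 30 ballots, Option 5 above Option 2 on 47.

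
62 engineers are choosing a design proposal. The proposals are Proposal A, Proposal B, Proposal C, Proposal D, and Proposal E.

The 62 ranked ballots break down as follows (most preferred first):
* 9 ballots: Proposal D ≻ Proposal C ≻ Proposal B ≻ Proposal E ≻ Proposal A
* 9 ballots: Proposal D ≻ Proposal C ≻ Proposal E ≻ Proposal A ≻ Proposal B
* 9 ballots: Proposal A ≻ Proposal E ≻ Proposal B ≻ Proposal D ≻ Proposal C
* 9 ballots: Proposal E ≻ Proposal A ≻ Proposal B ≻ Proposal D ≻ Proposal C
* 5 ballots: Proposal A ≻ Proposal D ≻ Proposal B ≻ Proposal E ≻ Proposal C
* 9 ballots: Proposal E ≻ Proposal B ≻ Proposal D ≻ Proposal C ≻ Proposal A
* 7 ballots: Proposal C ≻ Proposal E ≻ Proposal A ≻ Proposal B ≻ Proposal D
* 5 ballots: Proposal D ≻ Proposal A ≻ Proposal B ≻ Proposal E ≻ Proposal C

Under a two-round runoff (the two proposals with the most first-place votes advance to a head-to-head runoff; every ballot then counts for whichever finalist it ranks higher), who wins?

Proposal E

Round 1 first-place votes: Proposal A 14, Proposal B 0, Proposal C 7, Proposal D 23, Proposal E 18. Proposal D and Proposal E advance.
Runoff: Proposal D is ranked above Proposal E on 28 ballots, Proposal E above Proposal D on 34.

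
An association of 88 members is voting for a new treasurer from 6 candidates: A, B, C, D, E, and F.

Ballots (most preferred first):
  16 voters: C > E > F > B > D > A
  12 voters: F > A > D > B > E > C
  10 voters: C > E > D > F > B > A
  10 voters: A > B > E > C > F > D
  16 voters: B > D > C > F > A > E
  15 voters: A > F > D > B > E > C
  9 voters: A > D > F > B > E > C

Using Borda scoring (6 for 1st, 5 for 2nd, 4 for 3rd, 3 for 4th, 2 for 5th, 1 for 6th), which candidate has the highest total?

F

A: 16×1 + 12×5 + 10×1 + 10×6 + 16×2 + 15×6 + 9×6 = 322
B: 16×3 + 12×3 + 10×2 + 10×5 + 16×6 + 15×3 + 9×3 = 322
C: 16×6 + 12×1 + 10×6 + 10×3 + 16×4 + 15×1 + 9×1 = 286
D: 16×2 + 12×4 + 10×4 + 10×1 + 16×5 + 15×4 + 9×5 = 315
E: 16×5 + 12×2 + 10×5 + 10×4 + 16×1 + 15×2 + 9×2 = 258
F: 16×4 + 12×6 + 10×3 + 10×2 + 16×3 + 15×5 + 9×4 = 345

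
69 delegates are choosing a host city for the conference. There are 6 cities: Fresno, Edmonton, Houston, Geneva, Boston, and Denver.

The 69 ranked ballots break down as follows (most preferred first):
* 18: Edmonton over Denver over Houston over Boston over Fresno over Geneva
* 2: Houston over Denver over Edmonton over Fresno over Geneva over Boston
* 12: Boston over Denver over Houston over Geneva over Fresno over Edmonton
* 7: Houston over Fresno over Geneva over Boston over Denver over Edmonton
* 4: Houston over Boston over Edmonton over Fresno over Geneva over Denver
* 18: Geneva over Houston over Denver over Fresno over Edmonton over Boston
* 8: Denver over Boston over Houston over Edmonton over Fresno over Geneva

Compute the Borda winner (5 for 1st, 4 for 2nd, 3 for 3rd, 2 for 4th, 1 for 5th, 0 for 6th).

Fresno: 18×1 + 2×2 + 12×1 + 7×4 + 4×2 + 18×2 + 8×1 = 114
Edmonton: 18×5 + 2×3 + 12×0 + 7×0 + 4×3 + 18×1 + 8×2 = 142
Houston: 18×3 + 2×5 + 12×3 + 7×5 + 4×5 + 18×4 + 8×3 = 251
Geneva: 18×0 + 2×1 + 12×2 + 7×3 + 4×1 + 18×5 + 8×0 = 141
Boston: 18×2 + 2×0 + 12×5 + 7×2 + 4×4 + 18×0 + 8×4 = 158
Denver: 18×4 + 2×4 + 12×4 + 7×1 + 4×0 + 18×3 + 8×5 = 229

Houston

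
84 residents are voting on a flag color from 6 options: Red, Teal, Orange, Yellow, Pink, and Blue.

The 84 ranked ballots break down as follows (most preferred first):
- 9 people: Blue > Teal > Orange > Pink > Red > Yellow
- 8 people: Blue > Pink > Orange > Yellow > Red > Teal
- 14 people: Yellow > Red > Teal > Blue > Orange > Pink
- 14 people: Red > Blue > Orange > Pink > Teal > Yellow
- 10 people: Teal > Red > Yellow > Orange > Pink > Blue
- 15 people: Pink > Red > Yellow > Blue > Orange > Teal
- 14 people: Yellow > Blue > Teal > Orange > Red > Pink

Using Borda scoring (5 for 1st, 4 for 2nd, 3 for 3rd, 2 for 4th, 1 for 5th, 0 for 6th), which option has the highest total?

Red

Red: 9×1 + 8×1 + 14×4 + 14×5 + 10×4 + 15×4 + 14×1 = 257
Teal: 9×4 + 8×0 + 14×3 + 14×1 + 10×5 + 15×0 + 14×3 = 184
Orange: 9×3 + 8×3 + 14×1 + 14×3 + 10×2 + 15×1 + 14×2 = 170
Yellow: 9×0 + 8×2 + 14×5 + 14×0 + 10×3 + 15×3 + 14×5 = 231
Pink: 9×2 + 8×4 + 14×0 + 14×2 + 10×1 + 15×5 + 14×0 = 163
Blue: 9×5 + 8×5 + 14×2 + 14×4 + 10×0 + 15×2 + 14×4 = 255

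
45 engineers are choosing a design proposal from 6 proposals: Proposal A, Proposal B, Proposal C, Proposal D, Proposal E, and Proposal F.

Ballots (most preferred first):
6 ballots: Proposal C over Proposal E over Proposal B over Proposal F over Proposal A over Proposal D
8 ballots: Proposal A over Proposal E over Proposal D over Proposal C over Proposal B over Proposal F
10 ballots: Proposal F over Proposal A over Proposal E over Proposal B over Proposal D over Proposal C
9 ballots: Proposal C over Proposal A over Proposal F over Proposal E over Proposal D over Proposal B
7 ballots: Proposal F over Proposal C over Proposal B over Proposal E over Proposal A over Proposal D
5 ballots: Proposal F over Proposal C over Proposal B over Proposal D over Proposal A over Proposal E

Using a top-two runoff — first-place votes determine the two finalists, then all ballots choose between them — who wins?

Round 1 first-place votes: Proposal A 8, Proposal B 0, Proposal C 15, Proposal D 0, Proposal E 0, Proposal F 22. Proposal F and Proposal C advance.
Runoff: Proposal F is ranked above Proposal C on 22 ballots, Proposal C above Proposal F on 23.

Proposal C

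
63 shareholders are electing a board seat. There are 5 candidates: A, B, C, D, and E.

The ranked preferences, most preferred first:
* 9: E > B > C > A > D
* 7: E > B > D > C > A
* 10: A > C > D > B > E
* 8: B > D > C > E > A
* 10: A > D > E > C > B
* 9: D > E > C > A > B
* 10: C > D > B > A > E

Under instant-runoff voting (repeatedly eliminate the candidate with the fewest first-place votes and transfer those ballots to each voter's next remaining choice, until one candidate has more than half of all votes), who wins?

Round 1: A 20, B 8, C 10, D 9, E 16. B eliminated.
Round 2: A 20, C 10, D 17, E 16. C eliminated.
Round 3: A 20, D 27, E 16. E eliminated.
Round 4: A 29, D 34. D has a majority (≥32).

D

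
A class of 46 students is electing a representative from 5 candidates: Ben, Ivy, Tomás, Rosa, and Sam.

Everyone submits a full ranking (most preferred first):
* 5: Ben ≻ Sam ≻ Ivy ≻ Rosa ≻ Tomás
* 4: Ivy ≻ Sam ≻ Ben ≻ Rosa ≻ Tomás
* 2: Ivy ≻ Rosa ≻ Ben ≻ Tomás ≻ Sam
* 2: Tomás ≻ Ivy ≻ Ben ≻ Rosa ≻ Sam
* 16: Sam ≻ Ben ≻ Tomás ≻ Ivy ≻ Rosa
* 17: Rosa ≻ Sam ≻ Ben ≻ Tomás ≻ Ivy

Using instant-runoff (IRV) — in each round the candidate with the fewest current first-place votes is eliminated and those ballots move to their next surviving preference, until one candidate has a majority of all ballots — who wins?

Round 1: Ben 5, Ivy 6, Tomás 2, Rosa 17, Sam 16. Tomás eliminated.
Round 2: Ben 5, Ivy 8, Rosa 17, Sam 16. Ben eliminated.
Round 3: Ivy 8, Rosa 17, Sam 21. Ivy eliminated.
Round 4: Rosa 21, Sam 25. Sam has a majority (≥24).

Sam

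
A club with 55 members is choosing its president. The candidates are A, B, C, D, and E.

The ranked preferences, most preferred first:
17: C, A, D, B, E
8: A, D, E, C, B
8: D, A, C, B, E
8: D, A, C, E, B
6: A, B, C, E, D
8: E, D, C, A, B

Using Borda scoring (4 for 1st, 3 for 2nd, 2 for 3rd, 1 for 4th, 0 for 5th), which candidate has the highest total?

A: 17×3 + 8×4 + 8×3 + 8×3 + 6×4 + 8×1 = 163
B: 17×1 + 8×0 + 8×1 + 8×0 + 6×3 + 8×0 = 43
C: 17×4 + 8×1 + 8×2 + 8×2 + 6×2 + 8×2 = 136
D: 17×2 + 8×3 + 8×4 + 8×4 + 6×0 + 8×3 = 146
E: 17×0 + 8×2 + 8×0 + 8×1 + 6×1 + 8×4 = 62

A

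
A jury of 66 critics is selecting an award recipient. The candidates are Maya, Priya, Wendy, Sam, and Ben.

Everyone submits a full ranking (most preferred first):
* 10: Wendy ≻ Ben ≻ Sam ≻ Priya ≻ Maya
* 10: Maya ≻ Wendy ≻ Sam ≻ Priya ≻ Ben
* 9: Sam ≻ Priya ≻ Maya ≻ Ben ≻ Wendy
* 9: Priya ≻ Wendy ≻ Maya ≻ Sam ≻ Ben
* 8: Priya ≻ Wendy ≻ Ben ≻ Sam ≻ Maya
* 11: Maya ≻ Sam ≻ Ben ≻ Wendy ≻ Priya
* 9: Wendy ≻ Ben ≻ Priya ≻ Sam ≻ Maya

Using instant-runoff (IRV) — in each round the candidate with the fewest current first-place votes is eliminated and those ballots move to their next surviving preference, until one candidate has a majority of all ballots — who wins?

Priya

Round 1: Maya 21, Priya 17, Wendy 19, Sam 9, Ben 0. Ben eliminated.
Round 2: Maya 21, Priya 17, Wendy 19, Sam 9. Sam eliminated.
Round 3: Maya 21, Priya 26, Wendy 19. Wendy eliminated.
Round 4: Maya 21, Priya 45. Priya has a majority (≥34).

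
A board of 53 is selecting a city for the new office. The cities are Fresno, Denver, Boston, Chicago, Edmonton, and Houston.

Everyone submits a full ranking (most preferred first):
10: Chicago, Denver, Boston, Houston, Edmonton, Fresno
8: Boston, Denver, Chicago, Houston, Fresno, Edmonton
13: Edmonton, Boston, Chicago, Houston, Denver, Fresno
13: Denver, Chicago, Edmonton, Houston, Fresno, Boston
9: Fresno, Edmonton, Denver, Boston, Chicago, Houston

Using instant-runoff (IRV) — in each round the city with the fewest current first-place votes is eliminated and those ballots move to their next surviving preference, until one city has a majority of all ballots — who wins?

Round 1: Fresno 9, Denver 13, Boston 8, Chicago 10, Edmonton 13, Houston 0. Houston eliminated.
Round 2: Fresno 9, Denver 13, Boston 8, Chicago 10, Edmonton 13. Boston eliminated.
Round 3: Fresno 9, Denver 21, Chicago 10, Edmonton 13. Fresno eliminated.
Round 4: Denver 21, Chicago 10, Edmonton 22. Chicago eliminated.
Round 5: Denver 31, Edmonton 22. Denver has a majority (≥27).

Denver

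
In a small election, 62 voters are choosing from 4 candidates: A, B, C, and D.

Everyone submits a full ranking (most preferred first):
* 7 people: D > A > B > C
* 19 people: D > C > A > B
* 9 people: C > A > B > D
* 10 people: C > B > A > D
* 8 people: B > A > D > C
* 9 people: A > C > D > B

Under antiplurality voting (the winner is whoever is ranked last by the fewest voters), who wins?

Last-place votes: A 0, B 28, C 15, D 19.

A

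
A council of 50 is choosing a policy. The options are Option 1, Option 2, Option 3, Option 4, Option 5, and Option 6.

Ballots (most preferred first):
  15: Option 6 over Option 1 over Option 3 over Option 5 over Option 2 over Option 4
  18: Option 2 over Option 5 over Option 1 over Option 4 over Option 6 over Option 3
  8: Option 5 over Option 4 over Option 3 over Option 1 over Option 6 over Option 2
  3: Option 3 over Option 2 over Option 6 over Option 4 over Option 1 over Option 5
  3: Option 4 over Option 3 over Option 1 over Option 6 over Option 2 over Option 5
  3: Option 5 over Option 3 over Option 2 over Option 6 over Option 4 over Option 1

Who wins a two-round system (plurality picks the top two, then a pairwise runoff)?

Round 1 first-place votes: Option 1 0, Option 2 18, Option 3 3, Option 4 3, Option 5 11, Option 6 15. Option 2 and Option 6 advance.
Runoff: Option 2 is ranked above Option 6 on 24 ballots, Option 6 above Option 2 on 26.

Option 6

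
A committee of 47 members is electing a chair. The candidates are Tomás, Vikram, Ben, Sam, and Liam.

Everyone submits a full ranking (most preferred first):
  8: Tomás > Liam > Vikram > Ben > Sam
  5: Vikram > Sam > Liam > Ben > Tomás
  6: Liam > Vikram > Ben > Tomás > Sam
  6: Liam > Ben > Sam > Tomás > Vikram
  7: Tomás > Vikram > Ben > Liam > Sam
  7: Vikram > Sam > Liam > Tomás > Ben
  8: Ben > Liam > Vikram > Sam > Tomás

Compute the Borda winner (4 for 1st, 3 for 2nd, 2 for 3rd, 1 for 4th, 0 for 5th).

Tomás: 8×4 + 5×0 + 6×1 + 6×1 + 7×4 + 7×1 + 8×0 = 79
Vikram: 8×2 + 5×4 + 6×3 + 6×0 + 7×3 + 7×4 + 8×2 = 119
Ben: 8×1 + 5×1 + 6×2 + 6×3 + 7×2 + 7×0 + 8×4 = 89
Sam: 8×0 + 5×3 + 6×0 + 6×2 + 7×0 + 7×3 + 8×1 = 56
Liam: 8×3 + 5×2 + 6×4 + 6×4 + 7×1 + 7×2 + 8×3 = 127

Liam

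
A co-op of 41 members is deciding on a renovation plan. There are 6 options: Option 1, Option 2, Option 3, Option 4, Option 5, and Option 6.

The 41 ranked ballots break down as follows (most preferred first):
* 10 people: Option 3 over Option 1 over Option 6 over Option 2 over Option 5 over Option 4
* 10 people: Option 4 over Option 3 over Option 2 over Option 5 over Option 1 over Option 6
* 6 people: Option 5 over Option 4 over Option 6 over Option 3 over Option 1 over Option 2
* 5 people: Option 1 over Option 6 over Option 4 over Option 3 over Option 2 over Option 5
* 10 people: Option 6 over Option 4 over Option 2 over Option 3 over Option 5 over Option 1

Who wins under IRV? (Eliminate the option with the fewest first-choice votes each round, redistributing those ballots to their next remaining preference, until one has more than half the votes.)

Option 6

Round 1: Option 1 5, Option 2 0, Option 3 10, Option 4 10, Option 5 6, Option 6 10. Option 2 eliminated.
Round 2: Option 1 5, Option 3 10, Option 4 10, Option 5 6, Option 6 10. Option 1 eliminated.
Round 3: Option 3 10, Option 4 10, Option 5 6, Option 6 15. Option 5 eliminated.
Round 4: Option 3 10, Option 4 16, Option 6 15. Option 3 eliminated.
Round 5: Option 4 16, Option 6 25. Option 6 has a majority (≥21).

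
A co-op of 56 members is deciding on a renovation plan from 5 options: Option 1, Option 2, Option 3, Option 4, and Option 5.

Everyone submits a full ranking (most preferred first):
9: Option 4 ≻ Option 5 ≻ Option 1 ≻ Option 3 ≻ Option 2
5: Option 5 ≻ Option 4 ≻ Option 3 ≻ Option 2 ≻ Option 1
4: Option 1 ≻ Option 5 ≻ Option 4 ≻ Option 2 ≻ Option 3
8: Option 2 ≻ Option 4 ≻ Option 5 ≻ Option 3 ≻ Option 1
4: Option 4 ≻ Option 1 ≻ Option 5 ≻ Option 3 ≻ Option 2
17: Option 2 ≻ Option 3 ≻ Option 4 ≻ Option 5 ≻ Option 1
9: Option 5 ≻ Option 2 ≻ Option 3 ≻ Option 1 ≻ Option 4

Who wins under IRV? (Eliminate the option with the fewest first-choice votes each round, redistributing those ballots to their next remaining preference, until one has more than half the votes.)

Round 1: Option 1 4, Option 2 25, Option 3 0, Option 4 13, Option 5 14. Option 3 eliminated.
Round 2: Option 1 4, Option 2 25, Option 4 13, Option 5 14. Option 1 eliminated.
Round 3: Option 2 25, Option 4 13, Option 5 18. Option 4 eliminated.
Round 4: Option 2 25, Option 5 31. Option 5 has a majority (≥29).

Option 5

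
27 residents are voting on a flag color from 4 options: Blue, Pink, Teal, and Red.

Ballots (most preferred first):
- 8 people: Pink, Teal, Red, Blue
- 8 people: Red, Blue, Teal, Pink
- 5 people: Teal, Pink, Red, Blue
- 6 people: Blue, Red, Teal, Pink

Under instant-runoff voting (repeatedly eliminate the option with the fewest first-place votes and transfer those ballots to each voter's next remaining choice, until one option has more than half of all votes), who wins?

Round 1: Blue 6, Pink 8, Teal 5, Red 8. Teal eliminated.
Round 2: Blue 6, Pink 13, Red 8. Blue eliminated.
Round 3: Pink 13, Red 14. Red has a majority (≥14).

Red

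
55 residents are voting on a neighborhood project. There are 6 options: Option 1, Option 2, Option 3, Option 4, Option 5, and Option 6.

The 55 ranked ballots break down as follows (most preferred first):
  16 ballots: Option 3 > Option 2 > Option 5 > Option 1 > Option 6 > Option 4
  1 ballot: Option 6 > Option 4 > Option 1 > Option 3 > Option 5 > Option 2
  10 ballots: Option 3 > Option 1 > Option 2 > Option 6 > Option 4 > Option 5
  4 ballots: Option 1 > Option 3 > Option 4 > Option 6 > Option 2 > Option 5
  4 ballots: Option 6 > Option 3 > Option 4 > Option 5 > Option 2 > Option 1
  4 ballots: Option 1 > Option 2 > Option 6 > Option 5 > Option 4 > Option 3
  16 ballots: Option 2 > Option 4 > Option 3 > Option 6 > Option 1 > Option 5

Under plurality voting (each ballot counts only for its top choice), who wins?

First-place votes: Option 1 8, Option 2 16, Option 3 26, Option 4 0, Option 5 0, Option 6 5.

Option 3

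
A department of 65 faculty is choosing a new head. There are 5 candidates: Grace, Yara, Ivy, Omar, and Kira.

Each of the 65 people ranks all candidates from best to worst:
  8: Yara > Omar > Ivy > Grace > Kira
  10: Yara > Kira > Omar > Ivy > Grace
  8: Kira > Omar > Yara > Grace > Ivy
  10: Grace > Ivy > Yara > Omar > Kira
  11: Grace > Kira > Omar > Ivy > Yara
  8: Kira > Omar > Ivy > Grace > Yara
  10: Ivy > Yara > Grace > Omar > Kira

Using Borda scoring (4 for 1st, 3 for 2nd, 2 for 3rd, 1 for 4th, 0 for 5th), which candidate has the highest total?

Grace: 8×1 + 10×0 + 8×1 + 10×4 + 11×4 + 8×1 + 10×2 = 128
Yara: 8×4 + 10×4 + 8×2 + 10×2 + 11×0 + 8×0 + 10×3 = 138
Ivy: 8×2 + 10×1 + 8×0 + 10×3 + 11×1 + 8×2 + 10×4 = 123
Omar: 8×3 + 10×2 + 8×3 + 10×1 + 11×2 + 8×3 + 10×1 = 134
Kira: 8×0 + 10×3 + 8×4 + 10×0 + 11×3 + 8×4 + 10×0 = 127

Yara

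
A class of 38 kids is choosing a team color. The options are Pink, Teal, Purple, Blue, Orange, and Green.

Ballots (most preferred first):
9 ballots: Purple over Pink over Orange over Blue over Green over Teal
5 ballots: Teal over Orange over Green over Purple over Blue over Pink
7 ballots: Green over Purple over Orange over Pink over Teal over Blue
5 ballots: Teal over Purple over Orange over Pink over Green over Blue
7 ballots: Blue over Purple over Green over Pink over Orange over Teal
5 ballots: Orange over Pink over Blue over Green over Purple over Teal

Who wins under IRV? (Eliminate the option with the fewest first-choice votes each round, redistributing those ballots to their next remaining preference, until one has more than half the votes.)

Purple

Round 1: Pink 0, Teal 10, Purple 9, Blue 7, Orange 5, Green 7. Pink eliminated.
Round 2: Teal 10, Purple 9, Blue 7, Orange 5, Green 7. Orange eliminated.
Round 3: Teal 10, Purple 9, Blue 12, Green 7. Green eliminated.
Round 4: Teal 10, Purple 16, Blue 12. Teal eliminated.
Round 5: Purple 26, Blue 12. Purple has a majority (≥20).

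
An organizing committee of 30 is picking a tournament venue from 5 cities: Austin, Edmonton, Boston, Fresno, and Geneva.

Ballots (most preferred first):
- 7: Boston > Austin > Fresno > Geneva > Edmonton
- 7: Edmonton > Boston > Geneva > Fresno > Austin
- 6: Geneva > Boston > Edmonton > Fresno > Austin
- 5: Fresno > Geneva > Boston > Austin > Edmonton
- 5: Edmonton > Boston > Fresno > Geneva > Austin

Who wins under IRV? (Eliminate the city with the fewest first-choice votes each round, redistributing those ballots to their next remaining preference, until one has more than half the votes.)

Geneva

Round 1: Austin 0, Edmonton 12, Boston 7, Fresno 5, Geneva 6. Austin eliminated.
Round 2: Edmonton 12, Boston 7, Fresno 5, Geneva 6. Fresno eliminated.
Round 3: Edmonton 12, Boston 7, Geneva 11. Boston eliminated.
Round 4: Edmonton 12, Geneva 18. Geneva has a majority (≥16).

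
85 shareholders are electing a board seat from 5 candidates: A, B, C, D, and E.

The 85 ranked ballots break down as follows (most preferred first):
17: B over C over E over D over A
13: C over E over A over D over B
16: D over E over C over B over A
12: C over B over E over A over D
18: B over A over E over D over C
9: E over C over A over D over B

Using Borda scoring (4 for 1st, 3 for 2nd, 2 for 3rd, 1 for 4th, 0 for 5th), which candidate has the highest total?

E

A: 17×0 + 13×2 + 16×0 + 12×1 + 18×3 + 9×2 = 110
B: 17×4 + 13×0 + 16×1 + 12×3 + 18×4 + 9×0 = 192
C: 17×3 + 13×4 + 16×2 + 12×4 + 18×0 + 9×3 = 210
D: 17×1 + 13×1 + 16×4 + 12×0 + 18×1 + 9×1 = 121
E: 17×2 + 13×3 + 16×3 + 12×2 + 18×2 + 9×4 = 217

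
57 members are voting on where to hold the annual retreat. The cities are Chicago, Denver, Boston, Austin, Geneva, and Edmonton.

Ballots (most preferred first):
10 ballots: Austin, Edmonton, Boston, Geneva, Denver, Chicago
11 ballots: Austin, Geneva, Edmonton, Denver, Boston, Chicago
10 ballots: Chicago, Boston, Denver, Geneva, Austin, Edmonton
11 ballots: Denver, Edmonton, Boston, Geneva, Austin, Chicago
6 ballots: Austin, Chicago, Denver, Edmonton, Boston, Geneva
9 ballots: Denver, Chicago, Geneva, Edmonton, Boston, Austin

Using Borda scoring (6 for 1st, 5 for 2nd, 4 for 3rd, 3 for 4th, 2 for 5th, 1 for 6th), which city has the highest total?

Denver

Chicago: 10×1 + 11×1 + 10×6 + 11×1 + 6×5 + 9×5 = 167
Denver: 10×2 + 11×3 + 10×4 + 11×6 + 6×4 + 9×6 = 237
Boston: 10×4 + 11×2 + 10×5 + 11×4 + 6×2 + 9×2 = 186
Austin: 10×6 + 11×6 + 10×2 + 11×2 + 6×6 + 9×1 = 213
Geneva: 10×3 + 11×5 + 10×3 + 11×3 + 6×1 + 9×4 = 190
Edmonton: 10×5 + 11×4 + 10×1 + 11×5 + 6×3 + 9×3 = 204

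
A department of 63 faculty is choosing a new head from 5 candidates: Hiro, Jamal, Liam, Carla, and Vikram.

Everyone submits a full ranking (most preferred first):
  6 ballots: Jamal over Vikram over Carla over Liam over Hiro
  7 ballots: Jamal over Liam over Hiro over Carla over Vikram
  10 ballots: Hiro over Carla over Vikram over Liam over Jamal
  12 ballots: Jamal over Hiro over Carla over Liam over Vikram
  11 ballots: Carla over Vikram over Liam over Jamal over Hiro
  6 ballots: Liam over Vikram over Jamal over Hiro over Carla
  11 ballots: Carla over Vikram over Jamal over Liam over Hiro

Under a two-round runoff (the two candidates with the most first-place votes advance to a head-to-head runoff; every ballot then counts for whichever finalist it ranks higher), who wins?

Carla

Round 1 first-place votes: Hiro 10, Jamal 25, Liam 6, Carla 22, Vikram 0. Jamal and Carla advance.
Runoff: Jamal is ranked above Carla on 31 ballots, Carla above Jamal on 32.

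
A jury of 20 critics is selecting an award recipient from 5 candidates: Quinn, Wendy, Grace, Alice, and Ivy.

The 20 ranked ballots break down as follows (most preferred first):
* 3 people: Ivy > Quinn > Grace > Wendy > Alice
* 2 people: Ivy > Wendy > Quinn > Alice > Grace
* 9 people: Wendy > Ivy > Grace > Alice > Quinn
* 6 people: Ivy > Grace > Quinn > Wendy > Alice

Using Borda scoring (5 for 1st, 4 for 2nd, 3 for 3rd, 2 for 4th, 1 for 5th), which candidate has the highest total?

Ivy

Quinn: 3×4 + 2×3 + 9×1 + 6×3 = 45
Wendy: 3×2 + 2×4 + 9×5 + 6×2 = 71
Grace: 3×3 + 2×1 + 9×3 + 6×4 = 62
Alice: 3×1 + 2×2 + 9×2 + 6×1 = 31
Ivy: 3×5 + 2×5 + 9×4 + 6×5 = 91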